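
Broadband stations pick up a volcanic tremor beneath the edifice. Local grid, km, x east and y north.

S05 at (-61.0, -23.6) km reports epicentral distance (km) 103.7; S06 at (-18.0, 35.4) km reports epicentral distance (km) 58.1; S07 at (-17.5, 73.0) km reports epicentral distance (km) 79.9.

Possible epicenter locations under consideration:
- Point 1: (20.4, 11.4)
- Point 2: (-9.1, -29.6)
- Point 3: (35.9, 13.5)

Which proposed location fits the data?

For each candidate, compare |candidate − station| to the reported distance:
Point 1: residuals S05 15.1, S06 12.8, S07 7.6 → max 15.1 km
Point 2: residuals S05 51.5, S06 7.5, S07 23.0 → max 51.5 km
Point 3: residuals S05 0.1, S06 0.1, S07 0.0 → max 0.1 km
Only Point 3 has all residuals ≈ 0.

Point 3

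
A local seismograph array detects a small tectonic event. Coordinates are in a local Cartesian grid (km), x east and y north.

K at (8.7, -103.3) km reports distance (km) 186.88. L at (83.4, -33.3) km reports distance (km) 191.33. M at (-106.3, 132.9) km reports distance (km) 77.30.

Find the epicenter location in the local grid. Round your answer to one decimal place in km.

Circle about each station: (x − 8.7)² + (y + 103.3)² = 186.88²; (x − 83.4)² + (y + 33.3)² = 191.33²; (x + 106.3)² + (y − 132.9)² = 77.30².
Subtracting the K equation from the L and M equations removes the quadratic terms:
149.4 x + 140.0 y = -4365.16
-230.0 x + 472.4 y = 47164.36
Solving the 2×2 system: x ≈ -84.3, y ≈ 58.8 km.

(-84.3, 58.8)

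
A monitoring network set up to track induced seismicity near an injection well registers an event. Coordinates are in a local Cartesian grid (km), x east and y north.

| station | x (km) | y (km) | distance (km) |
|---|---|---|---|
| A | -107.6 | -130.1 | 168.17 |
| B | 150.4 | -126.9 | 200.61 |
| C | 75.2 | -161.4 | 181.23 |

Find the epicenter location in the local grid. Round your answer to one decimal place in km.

Circle about each station: (x + 107.6)² + (y + 130.1)² = 168.17²; (x − 150.4)² + (y + 126.9)² = 200.61²; (x − 75.2)² + (y + 161.4)² = 181.23².
Subtracting the A equation from the B and C equations removes the quadratic terms:
516.0 x + 6.4 y = -1743.22
365.6 x − 62.6 y = -1361.93
Solving the 2×2 system: x ≈ -3.4, y ≈ 1.9 km.

(-3.4, 1.9)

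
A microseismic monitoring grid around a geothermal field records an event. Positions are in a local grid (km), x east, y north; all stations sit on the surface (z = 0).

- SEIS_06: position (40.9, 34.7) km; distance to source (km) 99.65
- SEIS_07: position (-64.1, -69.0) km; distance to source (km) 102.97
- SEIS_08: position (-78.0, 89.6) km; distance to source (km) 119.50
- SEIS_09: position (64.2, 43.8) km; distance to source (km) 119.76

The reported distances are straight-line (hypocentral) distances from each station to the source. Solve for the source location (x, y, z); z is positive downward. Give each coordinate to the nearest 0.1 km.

x ≈ -27.8 km, y ≈ 2.5 km, depth ≈ 64.6 km

Each station gives a sphere (x−x_i)² + (y−y_i)² + z² = d_i² (stations at z=0).
Subtracting the SEIS_06 sphere from SEIS_07 and SEIS_08: z² cancels, leaving linear equations in x and y:
-210.0 x − 207.4 y = 5320.21
-237.8 x + 109.8 y = 6885.13
Solving: x ≈ -27.800, y ≈ 2.497 km (keep extra digits for the depth step; rounded: -27.8, 2.5).
Then from the SEIS_06 sphere: z² = 99.65² − (x − 40.9)² − (y − 34.7)² with x = -27.800, y = 2.497, so z ≈ 64.602 ≈ 64.6 km.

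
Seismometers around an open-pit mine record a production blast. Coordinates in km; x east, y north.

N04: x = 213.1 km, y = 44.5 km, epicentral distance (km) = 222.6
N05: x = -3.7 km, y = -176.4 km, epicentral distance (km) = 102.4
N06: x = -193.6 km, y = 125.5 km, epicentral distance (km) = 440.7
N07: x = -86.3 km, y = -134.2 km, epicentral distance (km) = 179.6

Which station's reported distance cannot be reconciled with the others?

Solve using three stations at a time. Using N04, N05, N07 (subtract circle equations pairwise → linear system) gives (x, y) ≈ (93.1, -143.0).
Distances from that point to each station vs reported:
  N04: calculated 222.6 vs reported 222.6 → residual 0.0 km
  N05: calculated 102.4 vs reported 102.4 → residual 0.0 km
  N06: calculated 392.8 vs reported 440.7 → residual 47.9 km
  N07: calculated 179.6 vs reported 179.6 → residual 0.0 km
N04, N05, N07 are mutually consistent (residuals ≈ 0); N06 is off by 47.9 km.

N06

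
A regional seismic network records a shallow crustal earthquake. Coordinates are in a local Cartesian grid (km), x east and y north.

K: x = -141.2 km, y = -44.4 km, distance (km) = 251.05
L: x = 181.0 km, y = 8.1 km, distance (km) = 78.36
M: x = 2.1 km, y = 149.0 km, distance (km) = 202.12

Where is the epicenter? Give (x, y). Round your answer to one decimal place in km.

108.9 km east, -22.6 km north

Circle about each station: (x + 141.2)² + (y + 44.4)² = 251.05²; (x − 181.0)² + (y − 8.1)² = 78.36²; (x − 2.1)² + (y − 149.0)² = 202.12².
Subtracting the K equation from the L and M equations removes the quadratic terms:
644.4 x + 105.0 y = 67803.62
286.6 x + 386.8 y = 22470.22
Solving the 2×2 system: x ≈ 108.9, y ≈ -22.6 km.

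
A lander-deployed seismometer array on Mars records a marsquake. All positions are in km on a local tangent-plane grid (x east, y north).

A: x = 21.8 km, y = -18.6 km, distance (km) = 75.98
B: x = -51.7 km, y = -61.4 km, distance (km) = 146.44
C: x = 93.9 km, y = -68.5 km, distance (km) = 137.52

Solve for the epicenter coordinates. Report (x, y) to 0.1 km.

35.7 km east, 56.1 km north

Circle about each station: (x − 21.8)² + (y + 18.6)² = 75.98²; (x + 51.7)² + (y + 61.4)² = 146.44²; (x − 93.9)² + (y + 68.5)² = 137.52².
Subtracting the A equation from the B and C equations removes the quadratic terms:
-147.0 x − 85.6 y = -10050.06
144.2 x − 99.8 y = -450.53
Solving the 2×2 system: x ≈ 35.7, y ≈ 56.1 km.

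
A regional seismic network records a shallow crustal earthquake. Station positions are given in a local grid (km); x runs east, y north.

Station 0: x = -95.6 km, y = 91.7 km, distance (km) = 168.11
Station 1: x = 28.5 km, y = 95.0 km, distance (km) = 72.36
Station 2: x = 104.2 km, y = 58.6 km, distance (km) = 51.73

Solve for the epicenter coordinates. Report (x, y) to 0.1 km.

Circle about each station: (x + 95.6)² + (y − 91.7)² = 168.11²; (x − 28.5)² + (y − 95.0)² = 72.36²; (x − 104.2)² + (y − 58.6)² = 51.73².
Subtracting pairs of circle equations eliminates x²+y² and gives linear equations (the radical axes):
248.2 x + 6.6 y = 15314.00
399.6 x − 66.2 y = 22328.33
Solving the 2×2 system: x ≈ 60.9, y ≈ 30.3 km.

60.9 km east, 30.3 km north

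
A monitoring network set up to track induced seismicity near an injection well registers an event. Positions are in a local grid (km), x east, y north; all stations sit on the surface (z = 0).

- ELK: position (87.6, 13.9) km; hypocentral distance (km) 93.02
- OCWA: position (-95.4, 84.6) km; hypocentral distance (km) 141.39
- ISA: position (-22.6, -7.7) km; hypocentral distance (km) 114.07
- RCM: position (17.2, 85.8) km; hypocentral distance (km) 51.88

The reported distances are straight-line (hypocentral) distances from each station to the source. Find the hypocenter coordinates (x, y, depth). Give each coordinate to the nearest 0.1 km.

x ≈ 37.8 km, y ≈ 77.0 km, depth ≈ 46.8 km

Each station gives a sphere (x−x_i)² + (y−y_i)² + z² = d_i² (stations at z=0).
Subtracting the ELK sphere from OCWA and ISA: z² cancels, leaving linear equations in x and y:
-366.0 x + 141.4 y = -2947.06
-220.4 x − 43.2 y = -11656.16
Solving: x ≈ 37.796, y ≈ 76.989 km (keep extra digits for the depth step; rounded: 37.8, 77.0).
Then from the ELK sphere: z² = 93.02² − (x − 87.6)² − (y − 13.9)² with x = 37.796, y = 76.989, so z ≈ 46.819 ≈ 46.8 km.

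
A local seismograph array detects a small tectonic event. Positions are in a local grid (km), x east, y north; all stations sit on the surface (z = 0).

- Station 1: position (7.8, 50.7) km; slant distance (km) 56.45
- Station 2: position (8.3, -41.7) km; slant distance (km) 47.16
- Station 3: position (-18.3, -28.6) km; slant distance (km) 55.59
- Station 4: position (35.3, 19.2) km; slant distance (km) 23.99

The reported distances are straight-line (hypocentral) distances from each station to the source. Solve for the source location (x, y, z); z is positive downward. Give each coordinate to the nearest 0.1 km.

Each station gives a sphere (x−x_i)² + (y−y_i)² + z² = d_i² (stations at z=0).
Subtracting the Station 1 sphere from Station 2 and Station 3: z² cancels, leaving linear equations in x and y:
1.0 x − 184.8 y = 138.99
-52.2 x − 158.6 y = -1382.13
Solving: x ≈ 28.297, y ≈ -0.599 km (keep extra digits for the depth step; rounded: 28.3, -0.6).
Then from the Station 1 sphere: z² = 56.45² − (x − 7.8)² − (y − 50.7)² with x = 28.297, y = -0.599, so z ≈ 11.614 ≈ 11.6 km.
Check against Station 4 (with the unrounded solution): distance 24.00 ≈ 23.99 km. ✓

x ≈ 28.3 km, y ≈ -0.6 km, depth ≈ 11.6 km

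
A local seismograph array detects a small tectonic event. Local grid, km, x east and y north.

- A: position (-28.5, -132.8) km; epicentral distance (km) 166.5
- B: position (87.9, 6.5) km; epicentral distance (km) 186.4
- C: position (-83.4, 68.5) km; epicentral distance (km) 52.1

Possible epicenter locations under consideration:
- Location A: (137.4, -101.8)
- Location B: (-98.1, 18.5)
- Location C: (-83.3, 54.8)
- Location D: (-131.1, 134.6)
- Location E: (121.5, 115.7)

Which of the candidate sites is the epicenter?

For each candidate, compare |candidate − station| to the reported distance:
Location A: residuals A 2.3, B 67.3, C 226.7 → max 226.7 km
Location B: residuals A 0.0, B 0.0, C 0.0 → max 0.0 km
Location C: residuals A 28.9, B 8.5, C 38.4 → max 38.4 km
Location D: residuals A 119.9, B 67.3, C 29.4 → max 119.9 km
Location E: residuals A 123.8, B 72.1, C 158.2 → max 158.2 km
Only Location B has all residuals ≈ 0.

Location B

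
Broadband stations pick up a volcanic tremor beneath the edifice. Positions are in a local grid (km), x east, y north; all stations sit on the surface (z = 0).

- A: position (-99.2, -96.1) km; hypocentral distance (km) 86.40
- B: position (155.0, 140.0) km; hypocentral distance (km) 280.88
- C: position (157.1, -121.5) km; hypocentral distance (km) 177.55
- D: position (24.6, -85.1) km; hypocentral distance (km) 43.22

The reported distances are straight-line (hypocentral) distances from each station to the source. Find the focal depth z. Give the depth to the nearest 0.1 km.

Each station gives a sphere (x−x_i)² + (y−y_i)² + z² = d_i² (stations at z=0).
Subtracting the A sphere from B and C: z² cancels, leaving linear equations in x and y:
508.4 x + 472.2 y = -46879.46
512.6 x − 50.8 y = -3692.23
Solving: x ≈ -15.399, y ≈ -82.700 km (keep extra digits for the depth step; rounded: -15.4, -82.7).
Then from the A sphere: z² = 86.40² − (x + 99.2)² − (y + 96.1)² with x = -15.399, y = -82.700, so z ≈ 16.211 ≈ 16.2 km.
Check against D (with the unrounded solution): distance 43.22 ≈ 43.22 km. ✓

depth ≈ 16.2 km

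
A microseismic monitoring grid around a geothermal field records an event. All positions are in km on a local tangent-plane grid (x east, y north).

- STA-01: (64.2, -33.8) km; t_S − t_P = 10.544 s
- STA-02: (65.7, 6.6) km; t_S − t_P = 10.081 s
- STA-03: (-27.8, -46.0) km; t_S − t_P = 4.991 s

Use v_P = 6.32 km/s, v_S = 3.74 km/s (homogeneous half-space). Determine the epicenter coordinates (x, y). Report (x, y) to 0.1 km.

x ≈ -26.4 km, y ≈ -0.3 km

Distance from S−P lag: d = Δt · v_P v_S / (v_P − v_S) = Δt · (6.32·3.74)/(6.32−3.74) ≈ 9.1616·Δt.
So d_STA-01 = 96.60, d_STA-02 = 92.36, d_STA-03 = 45.73 km.
Circle about each station: (x − 64.2)² + (y + 33.8)² = 96.60²; (x − 65.7)² + (y − 6.6)² = 92.36²; (x + 27.8)² + (y + 46.0)² = 45.73².
Subtracting the STA-01 equation from the STA-02 and STA-03 equations removes the quadratic terms:
3.0 x + 80.8 y = -102.84
-184.0 x − 24.4 y = 4865.09
Solving the 2×2 system: x ≈ -26.4, y ≈ -0.3 km.
Check against STA-01 (with the unrounded x, y): √((x − 64.2)²+(y + 33.8)²) = 96.60 ≈ 96.60 km. ✓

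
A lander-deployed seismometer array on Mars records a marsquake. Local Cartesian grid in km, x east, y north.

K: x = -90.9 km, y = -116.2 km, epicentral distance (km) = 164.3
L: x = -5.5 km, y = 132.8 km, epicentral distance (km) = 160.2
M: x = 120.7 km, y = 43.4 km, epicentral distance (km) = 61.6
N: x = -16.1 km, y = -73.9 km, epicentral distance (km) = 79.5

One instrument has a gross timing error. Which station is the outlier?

M

Solve using three stations at a time. Using K, L, N (subtract circle equations pairwise → linear system) gives (x, y) ≈ (42.3, -20.1).
Distances from that point to each station vs reported:
  K: calculated 164.3 vs reported 164.3 → residual 0.0 km
  L: calculated 160.2 vs reported 160.2 → residual 0.0 km
  M: calculated 100.9 vs reported 61.6 → residual 39.3 km
  N: calculated 79.4 vs reported 79.5 → residual 0.1 km
K, L, N are mutually consistent (residuals ≈ 0); M is off by 39.3 km.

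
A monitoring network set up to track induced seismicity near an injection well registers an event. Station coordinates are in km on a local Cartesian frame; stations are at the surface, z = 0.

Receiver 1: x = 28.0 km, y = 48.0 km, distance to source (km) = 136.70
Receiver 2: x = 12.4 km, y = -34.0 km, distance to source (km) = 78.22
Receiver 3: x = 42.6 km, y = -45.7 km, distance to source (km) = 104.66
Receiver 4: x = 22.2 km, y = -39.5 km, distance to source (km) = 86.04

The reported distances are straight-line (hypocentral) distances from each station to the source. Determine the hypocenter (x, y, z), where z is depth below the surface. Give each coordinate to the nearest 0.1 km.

Each station gives a sphere (x−x_i)² + (y−y_i)² + z² = d_i² (stations at z=0).
Subtracting the Receiver 1 sphere from Receiver 2 and Receiver 3: z² cancels, leaving linear equations in x and y:
-31.2 x − 164.0 y = 10790.28
29.2 x − 187.4 y = 8548.42
Solving: x ≈ -58.309, y ≈ -54.701 km (keep extra digits for the depth step; rounded: -58.3, -54.7).
Then from the Receiver 1 sphere: z² = 136.70² − (x − 28.0)² − (y − 48.0)² with x = -58.309, y = -54.701, so z ≈ 26.271 ≈ 26.3 km.

(-58.3, -54.7, 26.3)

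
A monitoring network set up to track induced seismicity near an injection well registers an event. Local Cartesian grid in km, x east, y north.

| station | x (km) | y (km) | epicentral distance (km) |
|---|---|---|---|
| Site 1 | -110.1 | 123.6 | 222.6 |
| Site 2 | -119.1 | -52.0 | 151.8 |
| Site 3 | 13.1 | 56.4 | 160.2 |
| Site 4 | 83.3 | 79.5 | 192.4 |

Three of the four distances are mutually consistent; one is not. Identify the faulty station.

Site 1

Solve using three stations at a time. Using Site 2, Site 3, Site 4 (subtract circle equations pairwise → linear system) gives (x, y) ≈ (23.7, -103.5).
Distances from that point to each station vs reported:
  Site 1: calculated 263.6 vs reported 222.6 → residual 41.0 km
  Site 2: calculated 151.8 vs reported 151.8 → residual 0.0 km
  Site 3: calculated 160.2 vs reported 160.2 → residual 0.0 km
  Site 4: calculated 192.4 vs reported 192.4 → residual 0.0 km
Site 2, Site 3, Site 4 are mutually consistent (residuals ≈ 0); Site 1 is off by 41.0 km.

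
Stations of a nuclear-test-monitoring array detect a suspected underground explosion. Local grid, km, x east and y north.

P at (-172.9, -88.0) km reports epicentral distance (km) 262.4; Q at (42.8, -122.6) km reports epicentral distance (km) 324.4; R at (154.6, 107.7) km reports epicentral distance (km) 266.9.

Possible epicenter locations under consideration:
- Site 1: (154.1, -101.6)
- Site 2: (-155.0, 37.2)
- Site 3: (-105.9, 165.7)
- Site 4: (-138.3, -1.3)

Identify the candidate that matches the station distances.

Site 3

For each candidate, compare |candidate − station| to the reported distance:
Site 1: residuals P 64.9, Q 211.1, R 57.6 → max 211.1 km
Site 2: residuals P 135.9, Q 70.1, R 50.6 → max 135.9 km
Site 3: residuals P 0.0, Q 0.0, R 0.0 → max 0.0 km
Site 4: residuals P 169.1, Q 106.4, R 45.6 → max 169.1 km
Only Site 3 has all residuals ≈ 0.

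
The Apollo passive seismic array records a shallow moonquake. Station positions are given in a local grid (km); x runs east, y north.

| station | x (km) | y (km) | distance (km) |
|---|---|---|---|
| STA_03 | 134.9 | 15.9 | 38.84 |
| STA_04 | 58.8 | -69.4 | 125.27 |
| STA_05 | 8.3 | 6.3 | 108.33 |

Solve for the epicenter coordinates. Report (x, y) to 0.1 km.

(109.4, 45.2)

Circle about each station: (x − 134.9)² + (y − 15.9)² = 38.84²; (x − 58.8)² + (y + 69.4)² = 125.27²; (x − 8.3)² + (y − 6.3)² = 108.33².
Subtracting pairs of circle equations eliminates x²+y² and gives linear equations (the radical axes):
-152.2 x − 170.6 y = -24361.05
-253.2 x − 19.2 y = -28569.08
Solving the 2×2 system: x ≈ 109.4, y ≈ 45.2 km.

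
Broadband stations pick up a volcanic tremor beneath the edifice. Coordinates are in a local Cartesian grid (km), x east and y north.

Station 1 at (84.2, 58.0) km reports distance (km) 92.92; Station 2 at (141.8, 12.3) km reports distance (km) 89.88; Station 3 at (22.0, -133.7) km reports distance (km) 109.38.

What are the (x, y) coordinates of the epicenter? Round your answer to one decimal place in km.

(64.0, -32.7)

Circle about each station: (x − 84.2)² + (y − 58.0)² = 92.92²; (x − 141.8)² + (y − 12.3)² = 89.88²; (x − 22.0)² + (y + 133.7)² = 109.38².
Subtracting pairs of circle equations eliminates x²+y² and gives linear equations (the radical axes):
115.2 x − 91.4 y = 10360.60
-124.4 x − 383.4 y = 4576.19
Solving the 2×2 system: x ≈ 64.0, y ≈ -32.7 km.
Check against Station 1 (with the unrounded x, y): √((x − 84.2)²+(y − 58.0)²) = 92.92 ≈ 92.92 km. ✓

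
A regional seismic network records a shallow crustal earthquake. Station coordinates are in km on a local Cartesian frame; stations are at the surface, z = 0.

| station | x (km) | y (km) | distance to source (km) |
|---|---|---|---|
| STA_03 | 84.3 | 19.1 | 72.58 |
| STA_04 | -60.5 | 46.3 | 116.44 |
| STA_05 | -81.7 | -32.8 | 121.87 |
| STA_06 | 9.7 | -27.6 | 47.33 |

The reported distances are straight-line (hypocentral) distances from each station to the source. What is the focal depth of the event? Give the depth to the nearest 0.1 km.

39.0 km

Each station gives a sphere (x−x_i)² + (y−y_i)² + z² = d_i² (stations at z=0).
Subtracting the STA_03 sphere from STA_04 and STA_05: z² cancels, leaving linear equations in x and y:
-289.6 x + 54.4 y = -9957.78
-332.0 x − 103.8 y = -9305.01
Solving: x ≈ 31.999, y ≈ -12.702 km (keep extra digits for the depth step; rounded: 32.0, -12.7).
Then from the STA_03 sphere: z² = 72.58² − (x − 84.3)² − (y − 19.1)² with x = 31.999, y = -12.702, so z ≈ 39.001 ≈ 39.0 km.
Check against STA_06 (with the unrounded solution): distance 47.33 ≈ 47.33 km. ✓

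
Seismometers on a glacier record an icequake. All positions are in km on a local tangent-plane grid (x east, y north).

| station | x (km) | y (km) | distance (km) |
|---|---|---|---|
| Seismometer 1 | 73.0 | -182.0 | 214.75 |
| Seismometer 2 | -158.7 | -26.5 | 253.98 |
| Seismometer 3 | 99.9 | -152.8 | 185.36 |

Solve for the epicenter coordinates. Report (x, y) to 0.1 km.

Circle about each station: (x − 73.0)² + (y + 182.0)² = 214.75²; (x + 158.7)² + (y + 26.5)² = 253.98²; (x − 99.9)² + (y + 152.8)² = 185.36².
Subtracting pairs of circle equations eliminates x²+y² and gives linear equations (the radical axes):
-463.4 x + 311.0 y = -30953.34
53.8 x + 58.4 y = 6634.08
Solving the 2×2 system: x ≈ 88.4, y ≈ 32.2 km.
Check against Seismometer 1 (with the unrounded x, y): √((x − 73.0)²+(y + 182.0)²) = 214.72 ≈ 214.75 km. ✓

88.4 km east, 32.2 km north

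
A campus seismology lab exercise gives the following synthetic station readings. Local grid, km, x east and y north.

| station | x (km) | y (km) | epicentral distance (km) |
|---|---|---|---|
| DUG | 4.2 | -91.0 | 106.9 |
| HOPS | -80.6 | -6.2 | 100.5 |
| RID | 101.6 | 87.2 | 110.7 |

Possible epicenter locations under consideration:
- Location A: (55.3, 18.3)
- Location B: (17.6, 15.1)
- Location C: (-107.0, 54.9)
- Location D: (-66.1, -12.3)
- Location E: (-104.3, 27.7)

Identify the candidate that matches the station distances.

Location B

For each candidate, compare |candidate − station| to the reported distance:
Location A: residuals DUG 13.8, HOPS 37.6, RID 27.7 → max 37.6 km
Location B: residuals DUG 0.0, HOPS 0.0, RID 0.0 → max 0.0 km
Location C: residuals DUG 76.5, HOPS 33.9, RID 100.4 → max 100.4 km
Location D: residuals DUG 1.4, HOPS 84.8, RID 84.3 → max 84.8 km
Location E: residuals DUG 53.9, HOPS 59.1, RID 103.6 → max 103.6 km
Only Location B has all residuals ≈ 0.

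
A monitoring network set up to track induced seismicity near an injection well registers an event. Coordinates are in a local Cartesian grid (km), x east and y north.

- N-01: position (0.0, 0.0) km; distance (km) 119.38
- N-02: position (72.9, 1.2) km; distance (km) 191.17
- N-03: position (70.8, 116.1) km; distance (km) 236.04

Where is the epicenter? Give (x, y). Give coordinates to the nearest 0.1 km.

Circle about each station: x² + y² = 119.38²; (x − 72.9)² + (y − 1.2)² = 191.17²; (x − 70.8)² + (y − 116.1)² = 236.04².
Subtracting the N-01 equation from the N-02 and N-03 equations removes the quadratic terms:
145.8 x + 2.4 y = -16978.53
141.6 x + 232.2 y = -22971.45
Solving the 2×2 system: x ≈ -116.0, y ≈ -28.2 km.
Check against N-01 (with the unrounded x, y): √(x²+y²) = 119.37 ≈ 119.38 km. ✓

x ≈ -116.0 km, y ≈ -28.2 km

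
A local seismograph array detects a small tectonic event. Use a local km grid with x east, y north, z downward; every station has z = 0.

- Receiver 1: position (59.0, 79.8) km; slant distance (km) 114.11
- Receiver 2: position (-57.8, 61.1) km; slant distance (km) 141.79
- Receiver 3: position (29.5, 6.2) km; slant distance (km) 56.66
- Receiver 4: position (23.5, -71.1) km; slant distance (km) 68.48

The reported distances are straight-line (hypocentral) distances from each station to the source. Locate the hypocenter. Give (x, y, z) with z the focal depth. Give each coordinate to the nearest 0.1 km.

Each station gives a sphere (x−x_i)² + (y−y_i)² + z² = d_i² (stations at z=0).
Subtracting the Receiver 1 sphere from Receiver 2 and Receiver 3: z² cancels, leaving linear equations in x and y:
-233.6 x − 37.4 y = -9858.30
-59.0 x − 147.2 y = 870.39
Solving: x ≈ 46.107, y ≈ -24.393 km (keep extra digits for the depth step; rounded: 46.1, -24.4).
Then from the Receiver 1 sphere: z² = 114.11² − (x − 59.0)² − (y − 79.8)² with x = 46.107, y = -24.393, so z ≈ 44.707 ≈ 44.7 km.

(46.1, -24.4, 44.7)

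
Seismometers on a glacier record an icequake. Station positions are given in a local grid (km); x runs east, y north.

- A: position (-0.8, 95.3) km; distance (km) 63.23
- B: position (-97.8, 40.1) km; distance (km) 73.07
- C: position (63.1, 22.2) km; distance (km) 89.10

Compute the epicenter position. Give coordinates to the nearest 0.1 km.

(-24.8, 36.8)

Circle about each station: (x + 0.8)² + (y − 95.3)² = 63.23²; (x + 97.8)² + (y − 40.1)² = 73.07²; (x − 63.1)² + (y − 22.2)² = 89.10².
Subtracting pairs of circle equations eliminates x²+y² and gives linear equations (the radical axes):
-194.0 x − 110.4 y = 748.93
127.8 x − 146.2 y = -8549.06
Solving the 2×2 system: x ≈ -24.8, y ≈ 36.8 km.
Check against A (with the unrounded x, y): √((x + 0.8)²+(y − 95.3)²) = 63.24 ≈ 63.23 km. ✓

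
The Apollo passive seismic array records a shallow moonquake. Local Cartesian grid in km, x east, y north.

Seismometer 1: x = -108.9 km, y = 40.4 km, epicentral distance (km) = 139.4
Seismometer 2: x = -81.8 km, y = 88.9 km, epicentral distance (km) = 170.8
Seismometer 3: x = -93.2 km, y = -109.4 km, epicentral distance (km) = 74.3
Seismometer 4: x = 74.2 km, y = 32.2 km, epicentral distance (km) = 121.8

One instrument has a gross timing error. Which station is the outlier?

Solve using three stations at a time. Using Seismometer 1, Seismometer 2, Seismometer 3 (subtract circle equations pairwise → linear system) gives (x, y) ≈ (-28.2, -73.3).
Distances from that point to each station vs reported:
  Seismometer 1: calculated 139.4 vs reported 139.4 → residual 0.0 km
  Seismometer 2: calculated 170.8 vs reported 170.8 → residual 0.0 km
  Seismometer 3: calculated 74.4 vs reported 74.3 → residual 0.1 km
  Seismometer 4: calculated 147.0 vs reported 121.8 → residual 25.2 km
Seismometer 1, Seismometer 2, Seismometer 3 are mutually consistent (residuals ≈ 0); Seismometer 4 is off by 25.2 km.

Seismometer 4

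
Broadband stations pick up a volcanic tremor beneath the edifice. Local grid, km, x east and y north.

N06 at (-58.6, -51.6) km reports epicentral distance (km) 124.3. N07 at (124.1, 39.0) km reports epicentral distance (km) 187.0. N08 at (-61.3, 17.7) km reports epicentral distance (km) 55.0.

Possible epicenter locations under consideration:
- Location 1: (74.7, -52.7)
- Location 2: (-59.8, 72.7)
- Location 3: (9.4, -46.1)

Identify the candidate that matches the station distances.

Location 2

For each candidate, compare |candidate − station| to the reported distance:
Location 1: residuals N06 9.0, N07 82.8, N08 98.1 → max 98.1 km
Location 2: residuals N06 0.0, N07 0.0, N08 0.0 → max 0.0 km
Location 3: residuals N06 56.1, N07 44.2, N08 40.2 → max 56.1 km
Only Location 2 has all residuals ≈ 0.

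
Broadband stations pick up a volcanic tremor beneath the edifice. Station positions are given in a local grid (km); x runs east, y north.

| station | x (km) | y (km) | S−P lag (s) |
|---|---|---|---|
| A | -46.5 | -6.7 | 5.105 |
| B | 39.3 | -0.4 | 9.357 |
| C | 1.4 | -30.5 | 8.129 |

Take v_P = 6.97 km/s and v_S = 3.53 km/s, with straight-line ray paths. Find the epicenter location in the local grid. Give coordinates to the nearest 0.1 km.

Distance from S−P lag: d = Δt · v_P v_S / (v_P − v_S) = Δt · (6.97·3.53)/(6.97−3.53) ≈ 7.1524·Δt.
So d_A = 36.51, d_B = 66.92, d_C = 58.14 km.
Circle about each station: (x + 46.5)² + (y + 6.7)² = 36.51²; (x − 39.3)² + (y + 0.4)² = 66.92²; (x − 1.4)² + (y + 30.5)² = 58.14².
Subtracting the A equation from the B and C equations removes the quadratic terms:
171.6 x + 12.6 y = -3807.80
95.8 x − 47.6 y = -3322.21
Solving the 2×2 system: x ≈ -23.8, y ≈ 21.9 km.
Check against A (with the unrounded x, y): √((x + 46.5)²+(y + 6.7)²) = 36.51 ≈ 36.51 km. ✓

x ≈ -23.8 km, y ≈ 21.9 km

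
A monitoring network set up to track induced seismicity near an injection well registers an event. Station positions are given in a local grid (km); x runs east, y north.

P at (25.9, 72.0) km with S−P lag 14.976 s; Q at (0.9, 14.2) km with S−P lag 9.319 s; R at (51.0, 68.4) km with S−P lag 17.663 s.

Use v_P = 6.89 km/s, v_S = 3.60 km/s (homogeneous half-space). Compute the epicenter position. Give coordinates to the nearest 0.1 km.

Distance from S−P lag: d = Δt · v_P v_S / (v_P − v_S) = Δt · (6.89·3.60)/(6.89−3.60) ≈ 7.5392·Δt.
So d_P = 112.91, d_Q = 70.26, d_R = 133.17 km.
Circle about each station: (x − 25.9)² + (y − 72.0)² = 112.91²; (x − 0.9)² + (y − 14.2)² = 70.26²; (x − 51.0)² + (y − 68.4)² = 133.17².
Subtracting the P equation from the Q and R equations removes the quadratic terms:
-50.0 x − 115.6 y = 2159.84
50.2 x − 7.2 y = -3560.83
Solving the 2×2 system: x ≈ -69.3, y ≈ 11.3 km.
Check against P (with the unrounded x, y): √((x − 25.9)²+(y − 72.0)²) = 112.92 ≈ 112.91 km. ✓

x ≈ -69.3 km, y ≈ 11.3 km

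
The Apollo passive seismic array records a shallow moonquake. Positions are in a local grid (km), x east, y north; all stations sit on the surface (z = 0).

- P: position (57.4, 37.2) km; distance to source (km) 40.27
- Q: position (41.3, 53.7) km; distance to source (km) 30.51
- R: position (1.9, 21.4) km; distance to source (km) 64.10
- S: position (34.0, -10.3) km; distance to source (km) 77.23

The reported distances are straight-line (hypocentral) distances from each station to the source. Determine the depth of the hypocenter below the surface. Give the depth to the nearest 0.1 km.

Each station gives a sphere (x−x_i)² + (y−y_i)² + z² = d_i² (stations at z=0).
Subtracting the P sphere from Q and R: z² cancels, leaving linear equations in x and y:
-32.2 x + 33.0 y = 601.59
-111.0 x − 31.6 y = -6704.17
Solving: x ≈ 43.206, y ≈ 60.389 km (keep extra digits for the depth step; rounded: 43.2, 60.4).
Then from the P sphere: z² = 40.27² − (x − 57.4)² − (y − 37.2)² with x = 43.206, y = 60.389, so z ≈ 29.706 ≈ 29.7 km.
Check against S (with the unrounded solution): distance 77.23 ≈ 77.23 km. ✓

depth ≈ 29.7 km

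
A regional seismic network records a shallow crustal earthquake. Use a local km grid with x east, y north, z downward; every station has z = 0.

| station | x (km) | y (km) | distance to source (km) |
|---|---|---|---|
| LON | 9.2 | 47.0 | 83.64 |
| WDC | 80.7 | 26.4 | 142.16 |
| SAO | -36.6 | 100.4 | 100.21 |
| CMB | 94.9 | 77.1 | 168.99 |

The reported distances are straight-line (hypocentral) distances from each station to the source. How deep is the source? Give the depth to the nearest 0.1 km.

z ≈ 37.8 km

Each station gives a sphere (x−x_i)² + (y−y_i)² + z² = d_i² (stations at z=0).
Subtracting the LON sphere from WDC and SAO: z² cancels, leaving linear equations in x and y:
143.0 x − 41.2 y = -8298.01
-91.6 x + 106.8 y = 6079.69
Solving: x ≈ -55.289, y ≈ 9.505 km (keep extra digits for the depth step; rounded: -55.3, 9.5).
Then from the LON sphere: z² = 83.64² − (x − 9.2)² − (y − 47.0)² with x = -55.289, y = 9.505, so z ≈ 37.828 ≈ 37.8 km.
Check against CMB (with the unrounded solution): distance 168.99 ≈ 168.99 km. ✓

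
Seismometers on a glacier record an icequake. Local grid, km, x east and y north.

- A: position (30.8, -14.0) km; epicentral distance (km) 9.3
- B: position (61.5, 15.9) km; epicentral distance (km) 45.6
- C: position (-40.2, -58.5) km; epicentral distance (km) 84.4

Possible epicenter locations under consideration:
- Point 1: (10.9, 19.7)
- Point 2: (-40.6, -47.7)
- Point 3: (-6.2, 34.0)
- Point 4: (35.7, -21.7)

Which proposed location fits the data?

For each candidate, compare |candidate − station| to the reported distance:
Point 1: residuals A 29.8, B 5.1, C 9.0 → max 29.8 km
Point 2: residuals A 69.7, B 74.7, C 73.6 → max 74.7 km
Point 3: residuals A 51.3, B 24.5, C 14.2 → max 51.3 km
Point 4: residuals A 0.2, B 0.0, C 0.0 → max 0.2 km
Only Point 4 has all residuals ≈ 0.

Point 4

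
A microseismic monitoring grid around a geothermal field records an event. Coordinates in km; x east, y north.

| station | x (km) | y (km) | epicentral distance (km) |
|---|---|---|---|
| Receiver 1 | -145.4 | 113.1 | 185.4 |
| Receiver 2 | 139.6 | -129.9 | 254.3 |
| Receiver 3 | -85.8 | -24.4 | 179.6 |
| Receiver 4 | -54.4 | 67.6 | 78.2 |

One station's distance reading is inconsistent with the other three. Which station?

Receiver 4

Solve using three stations at a time. Using Receiver 1, Receiver 2, Receiver 3 (subtract circle equations pairwise → linear system) gives (x, y) ≈ (39.8, 104.0).
Distances from that point to each station vs reported:
  Receiver 1: calculated 185.4 vs reported 185.4 → residual 0.0 km
  Receiver 2: calculated 254.3 vs reported 254.3 → residual 0.0 km
  Receiver 3: calculated 179.6 vs reported 179.6 → residual 0.0 km
  Receiver 4: calculated 101.0 vs reported 78.2 → residual 22.8 km
Receiver 1, Receiver 2, Receiver 3 are mutually consistent (residuals ≈ 0); Receiver 4 is off by 22.8 km.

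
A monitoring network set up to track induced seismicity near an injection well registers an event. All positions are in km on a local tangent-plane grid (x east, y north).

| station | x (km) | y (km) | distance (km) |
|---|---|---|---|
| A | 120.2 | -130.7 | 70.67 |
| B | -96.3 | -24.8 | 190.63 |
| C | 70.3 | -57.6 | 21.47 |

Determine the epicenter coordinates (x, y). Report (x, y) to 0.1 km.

Circle about each station: (x − 120.2)² + (y + 130.7)² = 70.67²; (x + 96.3)² + (y + 24.8)² = 190.63²; (x − 70.3)² + (y + 57.6)² = 21.47².
Subtracting the A equation from the B and C equations removes the quadratic terms:
-433.0 x + 211.8 y = -52987.35
-99.8 x + 146.2 y = -18737.39
Solving the 2×2 system: x ≈ 89.6, y ≈ -67.0 km.
Check against A (with the unrounded x, y): √((x − 120.2)²+(y + 130.7)²) = 70.67 ≈ 70.67 km. ✓

x ≈ 89.6 km, y ≈ -67.0 km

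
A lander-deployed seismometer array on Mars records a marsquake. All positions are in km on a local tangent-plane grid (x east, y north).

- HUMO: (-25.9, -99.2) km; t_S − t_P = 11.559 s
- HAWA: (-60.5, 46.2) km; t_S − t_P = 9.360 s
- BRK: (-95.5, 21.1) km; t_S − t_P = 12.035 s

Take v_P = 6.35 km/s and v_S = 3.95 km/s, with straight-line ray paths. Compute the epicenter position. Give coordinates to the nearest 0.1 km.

(29.6, 8.1)

Distance from S−P lag: d = Δt · v_P v_S / (v_P − v_S) = Δt · (6.35·3.95)/(6.35−3.95) ≈ 10.4510·Δt.
So d_HUMO = 120.80, d_HAWA = 97.82, d_BRK = 125.78 km.
Circle about each station: (x + 25.9)² + (y + 99.2)² = 120.80²; (x + 60.5)² + (y − 46.2)² = 97.82²; (x + 95.5)² + (y − 21.1)² = 125.78².
Subtracting the HUMO equation from the HAWA and BRK equations removes the quadratic terms:
-69.2 x + 290.8 y = 307.13
-139.2 x + 240.6 y = -2173.96
Solving the 2×2 system: x ≈ 29.6, y ≈ 8.1 km.
Check against HUMO (with the unrounded x, y): √((x + 25.9)²+(y + 99.2)²) = 120.82 ≈ 120.80 km. ✓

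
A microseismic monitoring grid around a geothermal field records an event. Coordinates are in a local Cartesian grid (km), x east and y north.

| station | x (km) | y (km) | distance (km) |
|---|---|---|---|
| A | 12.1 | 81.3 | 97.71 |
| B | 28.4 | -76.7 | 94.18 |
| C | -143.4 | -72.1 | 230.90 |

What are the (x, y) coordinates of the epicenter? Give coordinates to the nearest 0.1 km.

Circle about each station: (x − 12.1)² + (y − 81.3)² = 97.71²; (x − 28.4)² + (y + 76.7)² = 94.18²; (x + 143.4)² + (y + 72.1)² = 230.90².
Subtracting the A equation from the B and C equations removes the quadratic terms:
32.6 x − 316.0 y = 610.72
-311.0 x − 306.8 y = -24761.70
Solving the 2×2 system: x ≈ 74.0, y ≈ 5.7 km.

74.0 km east, 5.7 km north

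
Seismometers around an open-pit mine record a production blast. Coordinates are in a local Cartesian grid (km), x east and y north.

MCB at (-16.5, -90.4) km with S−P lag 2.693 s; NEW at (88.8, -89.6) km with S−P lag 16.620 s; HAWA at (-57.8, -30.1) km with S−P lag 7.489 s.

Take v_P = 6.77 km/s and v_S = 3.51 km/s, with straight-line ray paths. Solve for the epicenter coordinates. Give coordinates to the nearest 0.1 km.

-31.8 km east, -78.1 km north

Distance from S−P lag: d = Δt · v_P v_S / (v_P − v_S) = Δt · (6.77·3.51)/(6.77−3.51) ≈ 7.2892·Δt.
So d_MCB = 19.63, d_NEW = 121.15, d_HAWA = 54.59 km.
Circle about each station: (x + 16.5)² + (y + 90.4)² = 19.63²; (x − 88.8)² + (y + 89.6)² = 121.15²; (x + 57.8)² + (y + 30.1)² = 54.59².
Subtracting pairs of circle equations eliminates x²+y² and gives linear equations (the radical axes):
210.6 x + 1.6 y = -6822.80
-82.6 x + 120.6 y = -6792.29
Solving the 2×2 system: x ≈ -31.8, y ≈ -78.1 km.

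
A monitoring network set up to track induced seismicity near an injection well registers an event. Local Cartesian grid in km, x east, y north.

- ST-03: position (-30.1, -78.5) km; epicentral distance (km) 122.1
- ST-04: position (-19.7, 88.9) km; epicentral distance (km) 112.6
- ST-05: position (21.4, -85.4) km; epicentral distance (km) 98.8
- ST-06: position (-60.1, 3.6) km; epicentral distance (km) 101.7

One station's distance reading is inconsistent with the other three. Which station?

ST-06

Solve using three stations at a time. Using ST-03, ST-04, ST-05 (subtract circle equations pairwise → linear system) gives (x, y) ≈ (57.5, 6.7).
Distances from that point to each station vs reported:
  ST-03: calculated 122.2 vs reported 122.1 → residual 0.1 km
  ST-04: calculated 112.7 vs reported 112.6 → residual 0.1 km
  ST-05: calculated 99.0 vs reported 98.8 → residual 0.2 km
  ST-06: calculated 117.6 vs reported 101.7 → residual 15.9 km
ST-03, ST-04, ST-05 are mutually consistent (residuals ≈ 0); ST-06 is off by 15.9 km.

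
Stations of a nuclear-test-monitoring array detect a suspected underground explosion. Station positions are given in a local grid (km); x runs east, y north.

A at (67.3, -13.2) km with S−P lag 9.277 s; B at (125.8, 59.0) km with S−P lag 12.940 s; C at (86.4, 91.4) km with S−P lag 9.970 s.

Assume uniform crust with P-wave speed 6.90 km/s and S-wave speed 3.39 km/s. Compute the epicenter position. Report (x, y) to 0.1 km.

41.1 km east, 42.8 km north

Distance from S−P lag: d = Δt · v_P v_S / (v_P − v_S) = Δt · (6.90·3.39)/(6.90−3.39) ≈ 6.6641·Δt.
So d_A = 61.82, d_B = 86.23, d_C = 66.44 km.
Circle about each station: (x − 67.3)² + (y + 13.2)² = 61.82²; (x − 125.8)² + (y − 59.0)² = 86.23²; (x − 86.4)² + (y − 91.4)² = 66.44².
Subtracting pairs of circle equations eliminates x²+y² and gives linear equations (the radical axes):
117.0 x + 144.4 y = 10989.21
38.2 x + 209.2 y = 10522.83
Solving the 2×2 system: x ≈ 41.1, y ≈ 42.8 km.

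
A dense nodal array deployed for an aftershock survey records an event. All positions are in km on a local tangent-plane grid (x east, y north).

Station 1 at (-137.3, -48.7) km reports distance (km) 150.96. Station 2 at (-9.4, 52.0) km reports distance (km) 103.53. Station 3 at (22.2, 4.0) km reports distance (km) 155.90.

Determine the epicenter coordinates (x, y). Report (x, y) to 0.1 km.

Circle about each station: (x + 137.3)² + (y + 48.7)² = 150.96²; (x + 9.4)² + (y − 52.0)² = 103.53²; (x − 22.2)² + (y − 4.0)² = 155.90².
Subtracting the Station 1 equation from the Station 2 and Station 3 equations removes the quadratic terms:
255.8 x + 201.4 y = -6360.16
319.0 x + 105.4 y = -22230.03
Solving the 2×2 system: x ≈ -102.1, y ≈ 98.1 km.

-102.1 km east, 98.1 km north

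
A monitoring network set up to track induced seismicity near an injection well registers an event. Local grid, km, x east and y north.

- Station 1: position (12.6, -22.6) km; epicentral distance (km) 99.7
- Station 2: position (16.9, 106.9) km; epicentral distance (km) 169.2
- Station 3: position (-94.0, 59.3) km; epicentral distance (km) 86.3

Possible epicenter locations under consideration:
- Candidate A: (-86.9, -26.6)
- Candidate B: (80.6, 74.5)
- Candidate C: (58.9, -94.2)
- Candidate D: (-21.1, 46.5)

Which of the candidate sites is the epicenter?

For each candidate, compare |candidate − station| to the reported distance:
Candidate A: residuals Station 1 0.1, Station 2 0.1, Station 3 0.1 → max 0.1 km
Candidate B: residuals Station 1 18.8, Station 2 97.7, Station 3 89.0 → max 97.7 km
Candidate C: residuals Station 1 14.4, Station 2 36.2, Station 3 130.4 → max 130.4 km
Candidate D: residuals Station 1 22.8, Station 2 97.8, Station 3 12.3 → max 97.8 km
Only Candidate A has all residuals ≈ 0.

Candidate A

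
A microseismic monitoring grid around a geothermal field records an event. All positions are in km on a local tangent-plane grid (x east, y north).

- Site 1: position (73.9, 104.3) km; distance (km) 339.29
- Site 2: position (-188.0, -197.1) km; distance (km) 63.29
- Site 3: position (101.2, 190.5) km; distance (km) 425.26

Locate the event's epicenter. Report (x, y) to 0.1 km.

-134.3 km east, -163.6 km north

Circle about each station: (x − 73.9)² + (y − 104.3)² = 339.29²; (x + 188.0)² + (y + 197.1)² = 63.29²; (x − 101.2)² + (y − 190.5)² = 425.26².
Subtracting the Site 1 equation from the Site 2 and Site 3 equations removes the quadratic terms:
-523.8 x − 602.8 y = 168964.79
54.6 x + 172.4 y = -35536.37
Solving the 2×2 system: x ≈ -134.3, y ≈ -163.6 km.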